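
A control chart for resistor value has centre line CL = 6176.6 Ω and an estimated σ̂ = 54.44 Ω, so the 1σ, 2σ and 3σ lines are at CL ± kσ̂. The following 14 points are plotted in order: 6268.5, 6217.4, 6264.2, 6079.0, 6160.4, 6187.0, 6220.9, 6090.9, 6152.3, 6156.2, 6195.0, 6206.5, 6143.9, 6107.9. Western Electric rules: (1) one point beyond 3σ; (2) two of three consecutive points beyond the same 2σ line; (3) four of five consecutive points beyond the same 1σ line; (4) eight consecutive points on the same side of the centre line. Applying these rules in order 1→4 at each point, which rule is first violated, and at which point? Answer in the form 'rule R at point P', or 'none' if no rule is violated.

Zone of each point (C = within 1σ̂, B = 1σ̂–2σ̂, A = 2σ̂–3σ̂, * = beyond 3σ̂; sign = side of CL): 1:+B, 2:+C, 3:+B, 4:-B, 5:-C, 6:+C, 7:+C, 8:-B, 9:-C, 10:-C, 11:+C, 12:+C, 13:-C, 14:-B
No rule fires across all 14 points.

none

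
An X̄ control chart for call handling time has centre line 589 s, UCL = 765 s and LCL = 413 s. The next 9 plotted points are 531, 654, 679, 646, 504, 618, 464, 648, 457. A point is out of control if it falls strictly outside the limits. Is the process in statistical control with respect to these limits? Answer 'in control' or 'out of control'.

All 9 points lie within [413, 765].

in control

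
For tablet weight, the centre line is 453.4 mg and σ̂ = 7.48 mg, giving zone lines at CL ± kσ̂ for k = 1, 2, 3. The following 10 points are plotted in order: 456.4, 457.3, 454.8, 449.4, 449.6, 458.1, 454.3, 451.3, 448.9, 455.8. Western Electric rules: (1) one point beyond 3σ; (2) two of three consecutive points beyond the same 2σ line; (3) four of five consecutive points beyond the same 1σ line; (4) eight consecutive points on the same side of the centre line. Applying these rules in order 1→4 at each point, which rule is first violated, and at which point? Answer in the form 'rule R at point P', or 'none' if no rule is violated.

none

Zone of each point (C = within 1σ̂, B = 1σ̂–2σ̂, A = 2σ̂–3σ̂, * = beyond 3σ̂; sign = side of CL): 1:+C, 2:+C, 3:+C, 4:-C, 5:-C, 6:+C, 7:+C, 8:-C, 9:-C, 10:+C
No rule fires across all 10 points.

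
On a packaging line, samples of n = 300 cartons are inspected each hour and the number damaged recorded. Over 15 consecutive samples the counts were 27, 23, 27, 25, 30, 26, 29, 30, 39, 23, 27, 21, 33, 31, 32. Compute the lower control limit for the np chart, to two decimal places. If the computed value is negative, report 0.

p̄ = Σdᵢ / (k·n) = 423 / (15 × 300) = 0.09400
LCL = np̄ − 3·√(np̄(1−p̄)) = 28.2000 − 3 × 5.0546 = 13.0361

13.04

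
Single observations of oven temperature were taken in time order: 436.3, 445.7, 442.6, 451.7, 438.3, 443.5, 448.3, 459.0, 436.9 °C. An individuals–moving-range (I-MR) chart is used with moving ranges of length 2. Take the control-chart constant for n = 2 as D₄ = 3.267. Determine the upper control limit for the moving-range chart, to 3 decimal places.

Moving ranges: 9.4, 3.1, 9.1, 13.4, 5.2, 4.8, 10.7, 22.1; M̄R̄ = 77.8000 / 8 = 9.7250
UCL_MR = D₄·M̄R̄ = 3.267 × 9.7250 = 31.7716

31.772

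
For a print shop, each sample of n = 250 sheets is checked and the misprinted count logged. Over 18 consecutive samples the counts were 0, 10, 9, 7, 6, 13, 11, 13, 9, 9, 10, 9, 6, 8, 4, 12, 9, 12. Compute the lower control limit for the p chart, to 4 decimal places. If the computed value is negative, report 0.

p̄ = Σdᵢ / (k·n) = 157 / (18 × 250) = 0.03489
LCL = p̄ − 3·√(p̄(1−p̄)/n) = 0.03489 − 3 × 0.01161 = 0.00007

0.0001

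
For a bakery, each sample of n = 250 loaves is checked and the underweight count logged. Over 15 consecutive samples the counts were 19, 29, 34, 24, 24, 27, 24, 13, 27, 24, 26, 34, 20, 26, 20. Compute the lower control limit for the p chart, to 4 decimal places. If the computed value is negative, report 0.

p̄ = Σdᵢ / (k·n) = 371 / (15 × 250) = 0.09893
LCL = p̄ − 3·√(p̄(1−p̄)/n) = 0.09893 − 3 × 0.01888 = 0.04228

0.0423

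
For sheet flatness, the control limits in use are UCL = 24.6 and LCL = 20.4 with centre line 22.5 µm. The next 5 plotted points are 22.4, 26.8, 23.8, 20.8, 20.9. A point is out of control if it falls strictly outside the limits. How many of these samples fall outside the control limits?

Compare each point to [20.4, 24.6]: sample 2 = 26.8 > UCL.

1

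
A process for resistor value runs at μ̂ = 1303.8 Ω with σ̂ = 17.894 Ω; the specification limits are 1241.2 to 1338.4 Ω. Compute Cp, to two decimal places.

0.91

Cp = (USL − LSL) / (6σ̂) = (1338.4 − 1241.2) / (6 × 17.894) = 97.2000 / 107.3640 = 0.9053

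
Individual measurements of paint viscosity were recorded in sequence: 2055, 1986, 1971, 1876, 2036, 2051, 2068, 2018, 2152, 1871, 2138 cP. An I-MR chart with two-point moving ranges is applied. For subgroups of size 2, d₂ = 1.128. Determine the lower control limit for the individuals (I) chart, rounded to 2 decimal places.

1726.83

X̄ = (2055 + 1986 + 1971 + 1876 + 2036 + 2051 + 2068 + 2018 + 2152 + 1871 + 2138) / 11 = 2020.1818
Moving ranges: 69, 15, 95, 160, 15, 17, 50, 134, 281, 267; M̄R̄ = 1103.0000 / 10 = 110.3000
LCL = X̄ − 3·M̄R̄/d₂ = 2020.1818 − 3 × 110.3000 / 1.128 = 1726.8308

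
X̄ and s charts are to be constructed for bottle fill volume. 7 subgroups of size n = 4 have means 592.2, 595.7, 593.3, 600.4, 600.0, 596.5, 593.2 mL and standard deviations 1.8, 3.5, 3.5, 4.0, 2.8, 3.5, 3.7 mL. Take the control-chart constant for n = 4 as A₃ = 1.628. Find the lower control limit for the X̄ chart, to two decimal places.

590.60

X̄̄ = (592.2 + 595.7 + 593.3 + 600.4 + 600.0 + 596.5 + 593.2) / 7 = 595.9000
s̄ = (1.8 + 3.5 + 3.5 + 4.0 + 2.8 + 3.5 + 3.7) / 7 = 3.2571
LCL = X̄̄ − A₃·s̄ = 595.9000 − 1.628 × 3.2571 = 590.5974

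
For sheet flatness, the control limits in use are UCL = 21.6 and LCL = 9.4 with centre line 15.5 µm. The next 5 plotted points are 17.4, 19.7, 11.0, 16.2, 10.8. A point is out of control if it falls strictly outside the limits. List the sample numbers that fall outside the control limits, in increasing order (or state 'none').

All 5 points lie within [9.4, 21.6].

none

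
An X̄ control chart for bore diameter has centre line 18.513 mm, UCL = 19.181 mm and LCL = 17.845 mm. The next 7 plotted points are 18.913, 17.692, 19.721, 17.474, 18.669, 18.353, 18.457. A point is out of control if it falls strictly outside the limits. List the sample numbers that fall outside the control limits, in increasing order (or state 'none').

Compare each point to [17.845, 19.181]: sample 2 = 17.692 < LCL; sample 3 = 19.721 > UCL; sample 4 = 17.474 < LCL.

2, 3, 4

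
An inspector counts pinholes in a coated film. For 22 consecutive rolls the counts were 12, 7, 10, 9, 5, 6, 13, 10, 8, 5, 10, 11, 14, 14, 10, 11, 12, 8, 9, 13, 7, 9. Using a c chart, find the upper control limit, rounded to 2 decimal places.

19.02

c̄ = (12 + 7 + 10 + 9 + 5 + 6 + 13 + 10 + 8 + 5 + 10 + 11 + 14 + 14 + 10 + 11 + 12 + 8 + 9 + 13 + 7 + 9) / 22 = 213 / 22 = 9.6818
UCL = c̄ + 3√c̄ = 9.6818 + 3 × √9.6818 = 9.6818 + 3 × 3.1116 = 19.0165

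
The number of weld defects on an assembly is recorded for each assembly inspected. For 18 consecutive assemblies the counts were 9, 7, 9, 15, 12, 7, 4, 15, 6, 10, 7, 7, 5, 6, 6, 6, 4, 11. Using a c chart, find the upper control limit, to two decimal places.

c̄ = (9 + 7 + 9 + 15 + 12 + 7 + 4 + 15 + 6 + 10 + 7 + 7 + 5 + 6 + 6 + 6 + 4 + 11) / 18 = 146 / 18 = 8.1111
UCL = c̄ + 3√c̄ = 8.1111 + 3 × √8.1111 = 8.1111 + 3 × 2.8480 = 16.6551

16.66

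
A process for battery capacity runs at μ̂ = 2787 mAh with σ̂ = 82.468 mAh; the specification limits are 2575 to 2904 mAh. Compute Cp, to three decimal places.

0.665

Cp = (USL − LSL) / (6σ̂) = (2904 − 2575) / (6 × 82.468) = 329.0000 / 494.8080 = 0.6649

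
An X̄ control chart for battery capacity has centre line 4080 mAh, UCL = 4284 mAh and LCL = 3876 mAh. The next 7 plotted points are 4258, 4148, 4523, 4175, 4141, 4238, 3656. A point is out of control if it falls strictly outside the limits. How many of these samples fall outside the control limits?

2

Compare each point to [3876, 4284]: sample 3 = 4523 > UCL; sample 7 = 3656 < LCL.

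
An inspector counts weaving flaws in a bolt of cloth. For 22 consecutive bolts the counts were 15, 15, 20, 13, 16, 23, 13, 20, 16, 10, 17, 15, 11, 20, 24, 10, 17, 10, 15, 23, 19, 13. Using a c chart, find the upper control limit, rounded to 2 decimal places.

c̄ = (15 + 15 + 20 + 13 + 16 + 23 + 13 + 20 + 16 + 10 + 17 + 15 + 11 + 20 + 24 + 10 + 17 + 10 + 15 + 23 + 19 + 13) / 22 = 355 / 22 = 16.1364
UCL = c̄ + 3√c̄ = 16.1364 + 3 × √16.1364 = 16.1364 + 3 × 4.0170 = 28.1874

28.19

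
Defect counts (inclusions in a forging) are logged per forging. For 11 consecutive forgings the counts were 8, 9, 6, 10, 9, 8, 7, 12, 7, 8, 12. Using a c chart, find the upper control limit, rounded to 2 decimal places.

c̄ = (8 + 9 + 6 + 10 + 9 + 8 + 7 + 12 + 7 + 8 + 12) / 11 = 96 / 11 = 8.7273
UCL = c̄ + 3√c̄ = 8.7273 + 3 × √8.7273 = 8.7273 + 3 × 2.9542 = 17.5899

17.59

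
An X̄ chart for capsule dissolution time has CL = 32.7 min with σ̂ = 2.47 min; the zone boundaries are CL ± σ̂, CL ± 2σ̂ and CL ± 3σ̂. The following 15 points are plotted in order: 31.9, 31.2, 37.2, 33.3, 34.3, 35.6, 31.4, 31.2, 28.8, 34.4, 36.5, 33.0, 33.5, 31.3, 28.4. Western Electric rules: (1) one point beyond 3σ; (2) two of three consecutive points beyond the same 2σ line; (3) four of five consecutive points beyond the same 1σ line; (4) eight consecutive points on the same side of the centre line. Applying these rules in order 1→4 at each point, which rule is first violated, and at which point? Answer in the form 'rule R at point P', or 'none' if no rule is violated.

Zone of each point (C = within 1σ̂, B = 1σ̂–2σ̂, A = 2σ̂–3σ̂, * = beyond 3σ̂; sign = side of CL): 1:-C, 2:-C, 3:+B, 4:+C, 5:+C, 6:+B, 7:-C, 8:-C, 9:-B, 10:+C, 11:+B, 12:+C, 13:+C, 14:-C, 15:-B
No rule fires across all 15 points.

none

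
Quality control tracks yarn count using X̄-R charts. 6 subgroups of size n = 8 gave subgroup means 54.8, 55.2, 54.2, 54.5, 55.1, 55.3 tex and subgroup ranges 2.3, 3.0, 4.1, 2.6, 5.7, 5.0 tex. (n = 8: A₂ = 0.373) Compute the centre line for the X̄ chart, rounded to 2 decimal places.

54.85

X̄̄ = (54.8 + 55.2 + 54.2 + 54.5 + 55.1 + 55.3) / 6 = 329.1000 / 6 = 54.8500
CL = X̄̄ = 54.8500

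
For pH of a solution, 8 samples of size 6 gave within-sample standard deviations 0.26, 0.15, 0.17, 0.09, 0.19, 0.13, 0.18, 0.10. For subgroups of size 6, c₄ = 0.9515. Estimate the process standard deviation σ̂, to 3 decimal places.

0.167

s̄ = (0.26 + 0.15 + 0.17 + 0.09 + 0.19 + 0.13 + 0.18 + 0.10) / 8 = 0.1588
σ̂ = s̄ / c₄ = 0.1588 / 0.9515 = 0.1668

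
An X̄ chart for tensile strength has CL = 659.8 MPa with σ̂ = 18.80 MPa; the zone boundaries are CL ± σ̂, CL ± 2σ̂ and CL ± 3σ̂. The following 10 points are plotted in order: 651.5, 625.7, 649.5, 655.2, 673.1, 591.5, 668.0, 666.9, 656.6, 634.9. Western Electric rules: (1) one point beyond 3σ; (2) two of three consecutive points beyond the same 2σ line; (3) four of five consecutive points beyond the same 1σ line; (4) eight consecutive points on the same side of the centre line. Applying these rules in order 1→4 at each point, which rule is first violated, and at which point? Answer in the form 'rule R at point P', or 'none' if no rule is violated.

Zone of each point (C = within 1σ̂, B = 1σ̂–2σ̂, A = 2σ̂–3σ̂, * = beyond 3σ̂; sign = side of CL): 1:-C, 2:-B, 3:-C, 4:-C, 5:+C, 6:-*, 7:+C, 8:+C, 9:-C, 10:-B
Rule 1 (one point beyond the 3σ limits) is satisfied at point 6.

rule 1 at point 6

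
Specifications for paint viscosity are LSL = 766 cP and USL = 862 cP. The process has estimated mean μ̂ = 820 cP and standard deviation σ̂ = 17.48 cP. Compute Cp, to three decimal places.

0.915

Cp = (USL − LSL) / (6σ̂) = (862 − 766) / (6 × 17.48) = 96.0000 / 104.8800 = 0.9153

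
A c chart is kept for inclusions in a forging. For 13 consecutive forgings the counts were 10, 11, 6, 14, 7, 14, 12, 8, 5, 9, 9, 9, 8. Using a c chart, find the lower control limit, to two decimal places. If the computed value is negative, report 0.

c̄ = (10 + 11 + 6 + 14 + 7 + 14 + 12 + 8 + 5 + 9 + 9 + 9 + 8) / 13 = 122 / 13 = 9.3846
LCL = c̄ − 3√c̄ = 9.3846 − 3 × 3.0634 = 0.1943

0.19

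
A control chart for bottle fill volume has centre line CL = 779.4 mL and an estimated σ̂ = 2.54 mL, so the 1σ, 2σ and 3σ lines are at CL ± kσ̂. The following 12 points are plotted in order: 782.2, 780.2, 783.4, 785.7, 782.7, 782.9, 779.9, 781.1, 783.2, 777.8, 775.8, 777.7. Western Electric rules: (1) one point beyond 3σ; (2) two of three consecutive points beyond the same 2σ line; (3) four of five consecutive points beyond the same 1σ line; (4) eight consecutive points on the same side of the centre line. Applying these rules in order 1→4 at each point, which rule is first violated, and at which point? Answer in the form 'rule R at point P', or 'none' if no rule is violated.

rule 3 at point 5

Zone of each point (C = within 1σ̂, B = 1σ̂–2σ̂, A = 2σ̂–3σ̂, * = beyond 3σ̂; sign = side of CL): 1:+B, 2:+C, 3:+B, 4:+A, 5:+B, 6:+B, 7:+C, 8:+C, 9:+B, 10:-C, 11:-B, 12:-C
Rule 3 (four of five consecutive points beyond the same 1σ limit) is satisfied at point 5.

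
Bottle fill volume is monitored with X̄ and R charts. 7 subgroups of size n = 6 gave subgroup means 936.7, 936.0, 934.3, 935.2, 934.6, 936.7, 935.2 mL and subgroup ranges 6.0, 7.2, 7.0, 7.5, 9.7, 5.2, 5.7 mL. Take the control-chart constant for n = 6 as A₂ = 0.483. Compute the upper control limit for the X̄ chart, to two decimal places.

X̄̄ = (936.7 + 936.0 + 934.3 + 935.2 + 934.6 + 936.7 + 935.2) / 7 = 6548.7000 / 7 = 935.5286
R̄ = (6.0 + 7.2 + 7.0 + 7.5 + 9.7 + 5.2 + 5.7) / 7 = 48.3000 / 7 = 6.9000
UCL = X̄̄ + A₂·R̄ = 935.5286 + 0.483 × 6.9000 = 938.8613

938.86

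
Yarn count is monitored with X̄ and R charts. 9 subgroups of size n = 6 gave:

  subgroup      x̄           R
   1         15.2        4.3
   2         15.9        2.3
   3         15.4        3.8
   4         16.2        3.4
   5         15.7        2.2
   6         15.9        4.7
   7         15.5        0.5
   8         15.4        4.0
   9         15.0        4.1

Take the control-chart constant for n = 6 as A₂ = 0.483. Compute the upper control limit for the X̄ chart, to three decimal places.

17.150

X̄̄ = (15.2 + 15.9 + 15.4 + 16.2 + 15.7 + 15.9 + 15.5 + 15.4 + 15.0) / 9 = 140.2000 / 9 = 15.5778
R̄ = (4.3 + 2.3 + 3.8 + 3.4 + 2.2 + 4.7 + 0.5 + 4.0 + 4.1) / 9 = 29.3000 / 9 = 3.2556
UCL = X̄̄ + A₂·R̄ = 15.5778 + 0.483 × 3.2556 = 17.1502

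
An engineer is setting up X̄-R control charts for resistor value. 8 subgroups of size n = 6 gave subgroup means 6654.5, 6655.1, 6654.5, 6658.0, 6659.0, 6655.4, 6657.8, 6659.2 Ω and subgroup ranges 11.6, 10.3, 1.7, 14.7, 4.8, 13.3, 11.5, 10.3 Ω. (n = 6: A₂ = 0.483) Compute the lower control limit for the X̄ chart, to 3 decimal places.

X̄̄ = (6654.5 + 6655.1 + 6654.5 + 6658.0 + 6659.0 + 6655.4 + 6657.8 + 6659.2) / 8 = 53253.5000 / 8 = 6656.6875
R̄ = (11.6 + 10.3 + 1.7 + 14.7 + 4.8 + 13.3 + 11.5 + 10.3) / 8 = 78.2000 / 8 = 9.7750
LCL = X̄̄ − A₂·R̄ = 6656.6875 − 0.483 × 9.7750 = 6651.9662

6651.966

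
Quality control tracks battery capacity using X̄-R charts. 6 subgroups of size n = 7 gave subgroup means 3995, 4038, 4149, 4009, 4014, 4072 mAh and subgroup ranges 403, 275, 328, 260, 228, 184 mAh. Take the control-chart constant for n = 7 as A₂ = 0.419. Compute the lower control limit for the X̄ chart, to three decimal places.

X̄̄ = (3995 + 4038 + 4149 + 4009 + 4014 + 4072) / 6 = 24277.0000 / 6 = 4046.1667
R̄ = (403 + 275 + 328 + 260 + 228 + 184) / 6 = 1678.0000 / 6 = 279.6667
LCL = X̄̄ − A₂·R̄ = 4046.1667 − 0.419 × 279.6667 = 3928.9863

3928.986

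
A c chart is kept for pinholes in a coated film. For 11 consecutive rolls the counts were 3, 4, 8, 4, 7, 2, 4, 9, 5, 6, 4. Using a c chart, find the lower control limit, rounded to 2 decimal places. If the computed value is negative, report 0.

c̄ = (3 + 4 + 8 + 4 + 7 + 2 + 4 + 9 + 5 + 6 + 4) / 11 = 56 / 11 = 5.0909
LCL = c̄ − 3√c̄ = 5.0909 − 3 × 2.2563 = -1.6780 → 0 (cannot be negative)

0.00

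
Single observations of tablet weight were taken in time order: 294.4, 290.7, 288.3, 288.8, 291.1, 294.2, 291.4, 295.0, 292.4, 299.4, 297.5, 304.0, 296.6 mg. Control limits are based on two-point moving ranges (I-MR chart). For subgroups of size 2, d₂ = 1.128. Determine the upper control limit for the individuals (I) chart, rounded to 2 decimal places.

303.85

X̄ = (294.4 + 290.7 + 288.3 + 288.8 + 291.1 + 294.2 + 291.4 + 295.0 + 292.4 + 299.4 + 297.5 + 304.0 + 296.6) / 13 = 294.1385
Moving ranges: 3.7, 2.4, 0.5, 2.3, 3.1, 2.8, 3.6, 2.6, 7.0, 1.9, 6.5, 7.4; M̄R̄ = 43.8000 / 12 = 3.6500
UCL = X̄ + 3·M̄R̄/d₂ = 294.1385 + 3 × 3.6500 / 1.128 = 303.8459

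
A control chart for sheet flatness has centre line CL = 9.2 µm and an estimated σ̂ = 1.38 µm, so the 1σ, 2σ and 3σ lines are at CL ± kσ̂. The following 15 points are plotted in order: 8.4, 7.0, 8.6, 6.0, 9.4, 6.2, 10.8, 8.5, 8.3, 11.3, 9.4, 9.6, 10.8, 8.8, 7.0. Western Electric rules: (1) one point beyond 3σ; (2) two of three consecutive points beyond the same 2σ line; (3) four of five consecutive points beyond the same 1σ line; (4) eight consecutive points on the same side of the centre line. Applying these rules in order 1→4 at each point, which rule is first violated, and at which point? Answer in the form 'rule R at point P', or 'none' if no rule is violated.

Zone of each point (C = within 1σ̂, B = 1σ̂–2σ̂, A = 2σ̂–3σ̂, * = beyond 3σ̂; sign = side of CL): 1:-C, 2:-B, 3:-C, 4:-A, 5:+C, 6:-A, 7:+B, 8:-C, 9:-C, 10:+B, 11:+C, 12:+C, 13:+B, 14:-C, 15:-B
Rule 2 (two of three consecutive points beyond the same 2σ limit) is satisfied at point 6.

rule 2 at point 6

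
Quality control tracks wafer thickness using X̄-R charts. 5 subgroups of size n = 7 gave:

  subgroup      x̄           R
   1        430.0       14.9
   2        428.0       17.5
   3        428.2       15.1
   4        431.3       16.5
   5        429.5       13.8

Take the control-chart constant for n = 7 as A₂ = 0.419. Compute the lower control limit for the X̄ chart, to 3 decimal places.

422.880

X̄̄ = (430.0 + 428.0 + 428.2 + 431.3 + 429.5) / 5 = 2147.0000 / 5 = 429.4000
R̄ = (14.9 + 17.5 + 15.1 + 16.5 + 13.8) / 5 = 77.8000 / 5 = 15.5600
LCL = X̄̄ − A₂·R̄ = 429.4000 − 0.419 × 15.5600 = 422.8804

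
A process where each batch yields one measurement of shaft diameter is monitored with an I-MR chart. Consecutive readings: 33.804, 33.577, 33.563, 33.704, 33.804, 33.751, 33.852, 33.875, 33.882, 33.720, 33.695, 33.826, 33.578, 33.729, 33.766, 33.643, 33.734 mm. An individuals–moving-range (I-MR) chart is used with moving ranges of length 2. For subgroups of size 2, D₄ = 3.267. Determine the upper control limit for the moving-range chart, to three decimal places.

Moving ranges: 0.227, 0.014, 0.141, 0.100, 0.053, 0.101, 0.023, 0.007, 0.162, 0.025, 0.131, 0.248, 0.151, 0.037, 0.123, 0.091; M̄R̄ = 1.6340 / 16 = 0.1021
UCL_MR = D₄·M̄R̄ = 3.267 × 0.1021 = 0.3336

0.334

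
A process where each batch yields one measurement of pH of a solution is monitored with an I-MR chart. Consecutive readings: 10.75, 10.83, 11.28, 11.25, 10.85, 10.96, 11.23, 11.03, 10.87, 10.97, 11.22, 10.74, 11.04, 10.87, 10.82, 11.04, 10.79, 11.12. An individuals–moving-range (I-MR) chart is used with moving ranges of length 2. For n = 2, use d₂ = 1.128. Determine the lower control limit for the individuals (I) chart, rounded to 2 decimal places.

X̄ = (10.75 + 10.83 + 11.28 + 11.25 + 10.85 + 10.96 + 11.23 + 11.03 + 10.87 + 10.97 + 11.22 + 10.74 + 11.04 + 10.87 + 10.82 + 11.04 + 10.79 + 11.12) / 18 = 10.9811
Moving ranges: 0.08, 0.45, 0.03, 0.40, 0.11, 0.27, 0.20, 0.16, 0.10, 0.25, 0.48, 0.30, 0.17, 0.05, 0.22, 0.25, 0.33; M̄R̄ = 3.8500 / 17 = 0.2265
LCL = X̄ − 3·M̄R̄/d₂ = 10.9811 − 3 × 0.2265 / 1.128 = 10.3788

10.38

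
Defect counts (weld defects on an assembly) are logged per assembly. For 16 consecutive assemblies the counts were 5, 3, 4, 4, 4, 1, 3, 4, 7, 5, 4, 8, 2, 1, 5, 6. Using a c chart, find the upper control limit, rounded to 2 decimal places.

c̄ = (5 + 3 + 4 + 4 + 4 + 1 + 3 + 4 + 7 + 5 + 4 + 8 + 2 + 1 + 5 + 6) / 16 = 66 / 16 = 4.1250
UCL = c̄ + 3√c̄ = 4.1250 + 3 × √4.1250 = 4.1250 + 3 × 2.0310 = 10.2180

10.22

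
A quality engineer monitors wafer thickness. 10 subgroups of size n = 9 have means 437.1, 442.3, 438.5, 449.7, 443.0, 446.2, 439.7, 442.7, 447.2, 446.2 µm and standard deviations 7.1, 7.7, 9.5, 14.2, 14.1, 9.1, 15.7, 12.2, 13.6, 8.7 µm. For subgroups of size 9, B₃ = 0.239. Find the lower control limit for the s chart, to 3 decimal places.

s̄ = (7.1 + 7.7 + 9.5 + 14.2 + 14.1 + 9.1 + 15.7 + 12.2 + 13.6 + 8.7) / 10 = 11.1900
LCL_s = B₃·s̄ = 0.239 × 11.1900 = 2.6744

2.674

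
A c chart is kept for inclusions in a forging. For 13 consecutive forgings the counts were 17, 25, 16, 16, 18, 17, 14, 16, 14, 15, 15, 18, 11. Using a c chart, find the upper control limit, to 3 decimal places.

28.423

c̄ = (17 + 25 + 16 + 16 + 18 + 17 + 14 + 16 + 14 + 15 + 15 + 18 + 11) / 13 = 212 / 13 = 16.3077
UCL = c̄ + 3√c̄ = 16.3077 + 3 × √16.3077 = 16.3077 + 3 × 4.0383 = 28.4225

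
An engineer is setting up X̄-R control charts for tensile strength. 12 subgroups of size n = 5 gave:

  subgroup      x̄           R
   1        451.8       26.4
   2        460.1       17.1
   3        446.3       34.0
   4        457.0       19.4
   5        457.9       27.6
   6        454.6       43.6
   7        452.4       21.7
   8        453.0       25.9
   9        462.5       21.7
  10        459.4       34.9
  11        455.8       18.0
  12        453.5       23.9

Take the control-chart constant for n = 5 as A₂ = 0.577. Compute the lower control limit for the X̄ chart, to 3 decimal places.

X̄̄ = (451.8 + 460.1 + 446.3 + 457.0 + 457.9 + 454.6 + 452.4 + 453.0 + 462.5 + 459.4 + 455.8 + 453.5) / 12 = 5464.3000 / 12 = 455.3583
R̄ = (26.4 + 17.1 + 34.0 + 19.4 + 27.6 + 43.6 + 21.7 + 25.9 + 21.7 + 34.9 + 18.0 + 23.9) / 12 = 314.2000 / 12 = 26.1833
LCL = X̄̄ − A₂·R̄ = 455.3583 − 0.577 × 26.1833 = 440.2506

440.251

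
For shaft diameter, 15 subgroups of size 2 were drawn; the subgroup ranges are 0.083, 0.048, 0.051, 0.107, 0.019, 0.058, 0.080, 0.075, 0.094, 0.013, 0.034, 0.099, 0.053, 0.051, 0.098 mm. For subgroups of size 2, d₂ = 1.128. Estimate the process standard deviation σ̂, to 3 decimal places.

R̄ = (0.083 + 0.048 + 0.051 + 0.107 + 0.019 + 0.058 + 0.080 + 0.075 + 0.094 + 0.013 + 0.034 + 0.099 + 0.053 + 0.051 + 0.098) / 15 = 0.0642
σ̂ = R̄ / d₂ = 0.0642 / 1.128 = 0.0569

0.057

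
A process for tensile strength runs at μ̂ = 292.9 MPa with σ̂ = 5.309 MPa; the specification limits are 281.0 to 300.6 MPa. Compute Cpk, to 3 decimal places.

0.483

Cpu = (USL − μ̂) / (3σ̂) = (300.6 − 292.9) / (3 × 5.309) = 0.4835; Cpl = (μ̂ − LSL) / (3σ̂) = (292.9 − 281.0) / (3 × 5.309) = 0.7472; Cpk = min(Cpu, Cpl) = 0.4835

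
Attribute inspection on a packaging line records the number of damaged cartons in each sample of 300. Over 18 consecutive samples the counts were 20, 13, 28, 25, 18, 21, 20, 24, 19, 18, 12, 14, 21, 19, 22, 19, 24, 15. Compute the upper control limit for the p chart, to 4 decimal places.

p̄ = Σdᵢ / (k·n) = 352 / (18 × 300) = 0.06519
UCL = p̄ + 3·√(p̄(1−p̄)/n) = 0.06519 + 3 × √(0.06519×0.93481/300) = 0.06519 + 3 × 0.01425 = 0.10794

0.1079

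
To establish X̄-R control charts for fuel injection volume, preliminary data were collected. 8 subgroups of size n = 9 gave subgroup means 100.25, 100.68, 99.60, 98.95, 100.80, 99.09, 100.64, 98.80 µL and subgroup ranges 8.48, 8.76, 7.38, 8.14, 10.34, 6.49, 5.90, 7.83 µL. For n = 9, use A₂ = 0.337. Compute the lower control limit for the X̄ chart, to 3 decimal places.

97.184

X̄̄ = (100.25 + 100.68 + 99.60 + 98.95 + 100.80 + 99.09 + 100.64 + 98.80) / 8 = 798.8100 / 8 = 99.8512
R̄ = (8.48 + 8.76 + 7.38 + 8.14 + 10.34 + 6.49 + 5.90 + 7.83) / 8 = 63.3200 / 8 = 7.9150
LCL = X̄̄ − A₂·R̄ = 99.8512 − 0.337 × 7.9150 = 97.1839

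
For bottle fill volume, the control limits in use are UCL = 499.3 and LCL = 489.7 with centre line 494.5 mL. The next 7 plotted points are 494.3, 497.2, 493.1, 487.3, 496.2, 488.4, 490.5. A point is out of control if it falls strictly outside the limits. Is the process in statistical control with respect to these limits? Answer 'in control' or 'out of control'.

out of control

Compare each point to [489.7, 499.3]: sample 4 = 487.3 < LCL; sample 6 = 488.4 < LCL.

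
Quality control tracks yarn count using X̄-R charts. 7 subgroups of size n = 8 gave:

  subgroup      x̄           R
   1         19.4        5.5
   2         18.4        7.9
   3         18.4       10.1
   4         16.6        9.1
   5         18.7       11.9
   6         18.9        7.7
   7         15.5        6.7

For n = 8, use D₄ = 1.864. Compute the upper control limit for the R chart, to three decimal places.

15.684

R̄ = (5.5 + 7.9 + 10.1 + 9.1 + 11.9 + 7.7 + 6.7) / 7 = 58.9000 / 7 = 8.4143
UCL_R = D₄·R̄ = 1.864 × 8.4143 = 15.6842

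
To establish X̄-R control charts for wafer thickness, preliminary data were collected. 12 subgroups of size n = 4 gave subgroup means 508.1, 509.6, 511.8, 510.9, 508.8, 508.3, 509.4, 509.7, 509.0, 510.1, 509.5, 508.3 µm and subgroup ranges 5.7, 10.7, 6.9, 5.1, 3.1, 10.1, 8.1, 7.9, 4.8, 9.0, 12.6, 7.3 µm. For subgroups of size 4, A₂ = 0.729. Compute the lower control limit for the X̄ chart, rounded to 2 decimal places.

503.91

X̄̄ = (508.1 + 509.6 + 511.8 + 510.9 + 508.8 + 508.3 + 509.4 + 509.7 + 509.0 + 510.1 + 509.5 + 508.3) / 12 = 6113.5000 / 12 = 509.4583
R̄ = (5.7 + 10.7 + 6.9 + 5.1 + 3.1 + 10.1 + 8.1 + 7.9 + 4.8 + 9.0 + 12.6 + 7.3) / 12 = 91.3000 / 12 = 7.6083
LCL = X̄̄ − A₂·R̄ = 509.4583 − 0.729 × 7.6083 = 503.9119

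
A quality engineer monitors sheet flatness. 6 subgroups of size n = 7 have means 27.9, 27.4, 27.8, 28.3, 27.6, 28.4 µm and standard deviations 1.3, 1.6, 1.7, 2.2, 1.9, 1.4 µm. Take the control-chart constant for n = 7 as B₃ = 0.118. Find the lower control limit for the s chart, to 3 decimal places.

s̄ = (1.3 + 1.6 + 1.7 + 2.2 + 1.9 + 1.4) / 6 = 1.6833
LCL_s = B₃·s̄ = 0.118 × 1.6833 = 0.1986

0.199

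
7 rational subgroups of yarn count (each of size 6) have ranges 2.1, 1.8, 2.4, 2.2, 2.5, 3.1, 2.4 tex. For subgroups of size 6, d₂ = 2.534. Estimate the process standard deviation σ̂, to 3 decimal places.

R̄ = (2.1 + 1.8 + 2.4 + 2.2 + 2.5 + 3.1 + 2.4) / 7 = 2.3571
σ̂ = R̄ / d₂ = 2.3571 / 2.534 = 0.9302

0.930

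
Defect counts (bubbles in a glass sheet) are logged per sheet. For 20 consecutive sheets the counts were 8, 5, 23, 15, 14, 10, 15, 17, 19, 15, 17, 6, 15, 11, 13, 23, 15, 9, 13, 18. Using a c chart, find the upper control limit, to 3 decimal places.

c̄ = (8 + 5 + 23 + 15 + 14 + 10 + 15 + 17 + 19 + 15 + 17 + 6 + 15 + 11 + 13 + 23 + 15 + 9 + 13 + 18) / 20 = 281 / 20 = 14.0500
UCL = c̄ + 3√c̄ = 14.0500 + 3 × √14.0500 = 14.0500 + 3 × 3.7483 = 25.2950

25.295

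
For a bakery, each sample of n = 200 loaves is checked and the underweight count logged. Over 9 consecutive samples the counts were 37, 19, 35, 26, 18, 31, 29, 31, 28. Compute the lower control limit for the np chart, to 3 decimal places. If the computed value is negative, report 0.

p̄ = Σdᵢ / (k·n) = 254 / (9 × 200) = 0.14111
LCL = np̄ − 3·√(np̄(1−p̄)) = 28.2222 − 3 × 4.9234 = 13.4521

13.452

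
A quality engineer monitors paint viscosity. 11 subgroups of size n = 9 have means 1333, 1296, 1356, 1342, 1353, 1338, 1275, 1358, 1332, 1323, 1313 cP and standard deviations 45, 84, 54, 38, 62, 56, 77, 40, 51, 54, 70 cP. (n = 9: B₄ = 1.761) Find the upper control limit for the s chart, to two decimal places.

101.02

s̄ = (45 + 84 + 54 + 38 + 62 + 56 + 77 + 40 + 51 + 54 + 70) / 11 = 57.3636
UCL_s = B₄·s̄ = 1.761 × 57.3636 = 101.0174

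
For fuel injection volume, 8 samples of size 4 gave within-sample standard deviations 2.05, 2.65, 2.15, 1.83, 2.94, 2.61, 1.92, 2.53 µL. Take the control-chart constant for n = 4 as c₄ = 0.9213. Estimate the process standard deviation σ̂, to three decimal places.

2.534

s̄ = (2.05 + 2.65 + 2.15 + 1.83 + 2.94 + 2.61 + 1.92 + 2.53) / 8 = 2.3350
σ̂ = s̄ / c₄ = 2.3350 / 0.9213 = 2.5345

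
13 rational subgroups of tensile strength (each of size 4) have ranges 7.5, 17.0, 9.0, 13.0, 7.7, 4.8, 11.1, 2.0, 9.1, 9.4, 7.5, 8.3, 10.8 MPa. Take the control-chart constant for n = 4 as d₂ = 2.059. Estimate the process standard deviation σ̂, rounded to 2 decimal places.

R̄ = (7.5 + 17.0 + 9.0 + 13.0 + 7.7 + 4.8 + 11.1 + 2.0 + 9.1 + 9.4 + 7.5 + 8.3 + 10.8) / 13 = 9.0154
σ̂ = R̄ / d₂ = 9.0154 / 2.059 = 4.3785

4.38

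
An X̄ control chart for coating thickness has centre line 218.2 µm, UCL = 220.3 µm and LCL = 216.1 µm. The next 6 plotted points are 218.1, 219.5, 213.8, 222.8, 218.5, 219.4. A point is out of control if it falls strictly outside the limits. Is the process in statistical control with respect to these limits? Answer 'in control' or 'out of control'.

Compare each point to [216.1, 220.3]: sample 3 = 213.8 < LCL; sample 4 = 222.8 > UCL.

out of control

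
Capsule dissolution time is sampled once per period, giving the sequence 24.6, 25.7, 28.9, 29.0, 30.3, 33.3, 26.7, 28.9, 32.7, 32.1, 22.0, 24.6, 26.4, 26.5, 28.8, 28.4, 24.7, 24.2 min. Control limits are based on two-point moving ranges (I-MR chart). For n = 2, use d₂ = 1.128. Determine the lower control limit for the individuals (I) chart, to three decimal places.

X̄ = (24.6 + 25.7 + 28.9 + 29.0 + 30.3 + 33.3 + 26.7 + 28.9 + 32.7 + 32.1 + 22.0 + 24.6 + 26.4 + 26.5 + 28.8 + 28.4 + 24.7 + 24.2) / 18 = 27.6556
Moving ranges: 1.1, 3.2, 0.1, 1.3, 3.0, 6.6, 2.2, 3.8, 0.6, 10.1, 2.6, 1.8, 0.1, 2.3, 0.4, 3.7, 0.5; M̄R̄ = 43.4000 / 17 = 2.5529
LCL = X̄ − 3·M̄R̄/d₂ = 27.6556 − 3 × 2.5529 / 1.128 = 20.8658

20.866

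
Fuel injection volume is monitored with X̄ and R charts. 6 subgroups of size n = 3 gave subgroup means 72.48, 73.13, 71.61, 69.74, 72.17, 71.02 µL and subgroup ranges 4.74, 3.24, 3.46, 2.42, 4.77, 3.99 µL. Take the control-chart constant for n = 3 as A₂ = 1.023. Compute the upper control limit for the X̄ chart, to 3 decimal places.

75.548

X̄̄ = (72.48 + 73.13 + 71.61 + 69.74 + 72.17 + 71.02) / 6 = 430.1500 / 6 = 71.6917
R̄ = (4.74 + 3.24 + 3.46 + 2.42 + 4.77 + 3.99) / 6 = 22.6200 / 6 = 3.7700
UCL = X̄̄ + A₂·R̄ = 71.6917 + 1.023 × 3.7700 = 75.5484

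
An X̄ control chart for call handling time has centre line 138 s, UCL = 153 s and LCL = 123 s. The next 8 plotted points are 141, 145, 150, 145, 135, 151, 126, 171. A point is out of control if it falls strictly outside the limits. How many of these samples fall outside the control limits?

1

Compare each point to [123, 153]: sample 8 = 171 > UCL.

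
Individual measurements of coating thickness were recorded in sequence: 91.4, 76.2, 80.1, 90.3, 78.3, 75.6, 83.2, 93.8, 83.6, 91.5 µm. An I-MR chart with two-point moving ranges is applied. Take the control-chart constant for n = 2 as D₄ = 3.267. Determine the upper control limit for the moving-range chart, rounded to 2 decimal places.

29.15

Moving ranges: 15.2, 3.9, 10.2, 12.0, 2.7, 7.6, 10.6, 10.2, 7.9; M̄R̄ = 80.3000 / 9 = 8.9222
UCL_MR = D₄·M̄R̄ = 3.267 × 8.9222 = 29.1489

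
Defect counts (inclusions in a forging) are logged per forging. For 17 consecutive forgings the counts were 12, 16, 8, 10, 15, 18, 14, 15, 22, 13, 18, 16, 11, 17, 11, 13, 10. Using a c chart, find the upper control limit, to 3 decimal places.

25.307

c̄ = (12 + 16 + 8 + 10 + 15 + 18 + 14 + 15 + 22 + 13 + 18 + 16 + 11 + 17 + 11 + 13 + 10) / 17 = 239 / 17 = 14.0588
UCL = c̄ + 3√c̄ = 14.0588 + 3 × √14.0588 = 14.0588 + 3 × 3.7495 = 25.3074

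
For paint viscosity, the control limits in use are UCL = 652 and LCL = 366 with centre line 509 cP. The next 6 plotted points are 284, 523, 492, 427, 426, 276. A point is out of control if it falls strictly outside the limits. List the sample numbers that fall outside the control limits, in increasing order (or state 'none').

1, 6

Compare each point to [366, 652]: sample 1 = 284 < LCL; sample 6 = 276 < LCL.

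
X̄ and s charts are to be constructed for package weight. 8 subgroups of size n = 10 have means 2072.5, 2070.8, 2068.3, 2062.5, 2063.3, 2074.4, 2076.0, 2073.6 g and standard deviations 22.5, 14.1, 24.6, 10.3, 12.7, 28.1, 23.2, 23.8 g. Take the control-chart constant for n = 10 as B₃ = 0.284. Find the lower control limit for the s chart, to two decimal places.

5.66

s̄ = (22.5 + 14.1 + 24.6 + 10.3 + 12.7 + 28.1 + 23.2 + 23.8) / 8 = 19.9125
LCL_s = B₃·s̄ = 0.284 × 19.9125 = 5.6551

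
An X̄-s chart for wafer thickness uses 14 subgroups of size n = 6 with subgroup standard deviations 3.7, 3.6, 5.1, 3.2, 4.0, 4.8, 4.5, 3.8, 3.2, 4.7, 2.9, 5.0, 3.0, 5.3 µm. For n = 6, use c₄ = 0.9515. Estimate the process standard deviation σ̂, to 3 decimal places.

4.264

s̄ = (3.7 + 3.6 + 5.1 + 3.2 + 4.0 + 4.8 + 4.5 + 3.8 + 3.2 + 4.7 + 2.9 + 5.0 + 3.0 + 5.3) / 14 = 4.0571
σ̂ = s̄ / c₄ = 4.0571 / 0.9515 = 4.2639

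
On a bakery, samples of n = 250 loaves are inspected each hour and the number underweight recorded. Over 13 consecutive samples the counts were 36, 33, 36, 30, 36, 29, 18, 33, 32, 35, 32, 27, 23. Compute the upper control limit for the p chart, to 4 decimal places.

0.1854

p̄ = Σdᵢ / (k·n) = 400 / (13 × 250) = 0.12308
UCL = p̄ + 3·√(p̄(1−p̄)/n) = 0.12308 + 3 × √(0.12308×0.87692/250) = 0.12308 + 3 × 0.02078 = 0.18541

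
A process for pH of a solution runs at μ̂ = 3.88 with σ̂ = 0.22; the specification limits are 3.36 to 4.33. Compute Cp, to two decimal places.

0.73

Cp = (USL − LSL) / (6σ̂) = (4.33 − 3.36) / (6 × 0.22) = 0.9700 / 1.3200 = 0.7348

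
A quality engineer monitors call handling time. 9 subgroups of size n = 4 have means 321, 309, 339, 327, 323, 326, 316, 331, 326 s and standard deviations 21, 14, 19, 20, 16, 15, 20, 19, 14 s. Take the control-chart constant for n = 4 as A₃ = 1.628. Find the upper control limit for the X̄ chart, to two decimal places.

352.80

X̄̄ = (321 + 309 + 339 + 327 + 323 + 326 + 316 + 331 + 326) / 9 = 324.2222
s̄ = (21 + 14 + 19 + 20 + 16 + 15 + 20 + 19 + 14) / 9 = 17.5556
UCL = X̄̄ + A₃·s̄ = 324.2222 + 1.628 × 17.5556 = 352.8027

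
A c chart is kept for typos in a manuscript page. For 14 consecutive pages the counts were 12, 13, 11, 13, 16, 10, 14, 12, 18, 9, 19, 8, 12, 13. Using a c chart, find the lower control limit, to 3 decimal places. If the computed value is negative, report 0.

2.100

c̄ = (12 + 13 + 11 + 13 + 16 + 10 + 14 + 12 + 18 + 9 + 19 + 8 + 12 + 13) / 14 = 180 / 14 = 12.8571
LCL = c̄ − 3√c̄ = 12.8571 − 3 × 3.5857 = 2.1001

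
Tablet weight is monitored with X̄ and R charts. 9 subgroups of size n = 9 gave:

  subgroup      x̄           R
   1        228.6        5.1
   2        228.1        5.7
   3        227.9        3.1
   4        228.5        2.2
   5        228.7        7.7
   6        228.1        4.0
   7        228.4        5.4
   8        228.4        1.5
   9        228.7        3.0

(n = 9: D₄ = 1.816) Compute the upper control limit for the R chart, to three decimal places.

R̄ = (5.1 + 5.7 + 3.1 + 2.2 + 7.7 + 4.0 + 5.4 + 1.5 + 3.0) / 9 = 37.7000 / 9 = 4.1889
UCL_R = D₄·R̄ = 1.816 × 4.1889 = 7.6070

7.607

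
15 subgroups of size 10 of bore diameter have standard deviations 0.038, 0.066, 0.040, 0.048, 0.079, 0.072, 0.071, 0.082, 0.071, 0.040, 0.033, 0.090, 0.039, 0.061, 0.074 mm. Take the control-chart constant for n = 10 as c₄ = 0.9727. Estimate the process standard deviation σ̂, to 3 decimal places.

s̄ = (0.038 + 0.066 + 0.040 + 0.048 + 0.079 + 0.072 + 0.071 + 0.082 + 0.071 + 0.040 + 0.033 + 0.090 + 0.039 + 0.061 + 0.074) / 15 = 0.0603
σ̂ = s̄ / c₄ = 0.0603 / 0.9727 = 0.0620

0.062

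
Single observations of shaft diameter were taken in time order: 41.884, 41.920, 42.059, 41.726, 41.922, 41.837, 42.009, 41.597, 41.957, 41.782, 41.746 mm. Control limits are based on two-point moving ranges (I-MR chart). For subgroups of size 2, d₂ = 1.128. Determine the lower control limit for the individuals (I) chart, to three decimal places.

41.341

X̄ = (41.884 + 41.920 + 42.059 + 41.726 + 41.922 + 41.837 + 42.009 + 41.597 + 41.957 + 41.782 + 41.746) / 11 = 41.8581
Moving ranges: 0.036, 0.139, 0.333, 0.196, 0.085, 0.172, 0.412, 0.360, 0.175, 0.036; M̄R̄ = 1.9440 / 10 = 0.1944
LCL = X̄ − 3·M̄R̄/d₂ = 41.8581 − 3 × 0.1944 / 1.128 = 41.3411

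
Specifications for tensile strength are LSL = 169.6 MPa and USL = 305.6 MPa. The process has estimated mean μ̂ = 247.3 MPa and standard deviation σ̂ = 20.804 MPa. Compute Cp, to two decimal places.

Cp = (USL − LSL) / (6σ̂) = (305.6 − 169.6) / (6 × 20.804) = 136.0000 / 124.8240 = 1.0895

1.09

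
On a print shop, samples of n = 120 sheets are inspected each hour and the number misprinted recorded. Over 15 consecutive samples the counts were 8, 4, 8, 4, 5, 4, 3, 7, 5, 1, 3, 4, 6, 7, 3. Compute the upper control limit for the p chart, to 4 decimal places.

0.0937

p̄ = Σdᵢ / (k·n) = 72 / (15 × 120) = 0.04000
UCL = p̄ + 3·√(p̄(1−p̄)/n) = 0.04000 + 3 × √(0.04000×0.96000/120) = 0.04000 + 3 × 0.01789 = 0.09367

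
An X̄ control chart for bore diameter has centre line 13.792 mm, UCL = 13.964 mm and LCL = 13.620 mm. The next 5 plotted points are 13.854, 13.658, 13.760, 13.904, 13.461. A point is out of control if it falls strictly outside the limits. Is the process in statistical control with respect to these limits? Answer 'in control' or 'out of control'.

out of control

Compare each point to [13.620, 13.964]: sample 5 = 13.461 < LCL.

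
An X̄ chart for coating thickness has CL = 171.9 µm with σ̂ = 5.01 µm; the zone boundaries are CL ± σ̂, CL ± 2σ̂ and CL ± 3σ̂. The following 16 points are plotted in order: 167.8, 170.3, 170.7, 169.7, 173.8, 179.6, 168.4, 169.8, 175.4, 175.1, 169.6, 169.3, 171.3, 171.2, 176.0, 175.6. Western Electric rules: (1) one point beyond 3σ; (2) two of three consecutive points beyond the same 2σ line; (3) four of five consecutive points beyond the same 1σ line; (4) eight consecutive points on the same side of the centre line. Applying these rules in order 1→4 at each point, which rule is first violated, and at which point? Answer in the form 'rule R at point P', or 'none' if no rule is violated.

none

Zone of each point (C = within 1σ̂, B = 1σ̂–2σ̂, A = 2σ̂–3σ̂, * = beyond 3σ̂; sign = side of CL): 1:-C, 2:-C, 3:-C, 4:-C, 5:+C, 6:+B, 7:-C, 8:-C, 9:+C, 10:+C, 11:-C, 12:-C, 13:-C, 14:-C, 15:+C, 16:+C
No rule fires across all 16 points.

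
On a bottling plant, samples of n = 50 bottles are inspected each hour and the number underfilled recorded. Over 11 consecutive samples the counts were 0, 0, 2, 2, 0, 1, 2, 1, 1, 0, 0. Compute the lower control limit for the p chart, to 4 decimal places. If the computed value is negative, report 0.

0.0000

p̄ = Σdᵢ / (k·n) = 9 / (11 × 50) = 0.01636
LCL = p̄ − 3·√(p̄(1−p̄)/n) = 0.01636 − 3 × 0.01794 = -0.03746 → 0 (negative, so LCL = 0)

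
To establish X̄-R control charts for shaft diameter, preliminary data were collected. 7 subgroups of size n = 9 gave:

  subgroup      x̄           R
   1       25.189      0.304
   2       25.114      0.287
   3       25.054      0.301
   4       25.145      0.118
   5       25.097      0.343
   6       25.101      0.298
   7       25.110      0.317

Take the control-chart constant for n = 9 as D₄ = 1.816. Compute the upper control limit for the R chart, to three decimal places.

R̄ = (0.304 + 0.287 + 0.301 + 0.118 + 0.343 + 0.298 + 0.317) / 7 = 1.9680 / 7 = 0.2811
UCL_R = D₄·R̄ = 1.816 × 0.2811 = 0.5106

0.511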